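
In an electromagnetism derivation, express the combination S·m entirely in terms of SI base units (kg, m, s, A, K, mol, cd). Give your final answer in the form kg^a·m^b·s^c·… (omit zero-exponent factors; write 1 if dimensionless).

S = 1/Ω (conductance is reciprocal resistance),
    = kg⁻¹·m⁻²·s³·A².
Combining: S·m = (kg⁻¹·m⁻²·s³·A²) · m = kg⁻¹·m⁻¹·s³·A².

kg⁻¹·m⁻¹·s³·A²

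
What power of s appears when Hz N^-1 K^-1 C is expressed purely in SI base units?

2

Hz = 1/s = s⁻¹ (frequency is cycles per second).
N = kg·m/s² = kg·m·s⁻² (force = mass × acceleration).
So N⁻¹ = kg⁻¹·m⁻¹·s².
C = A·s = s·A (charge = current × time).
Combining: Hz·N⁻¹·K⁻¹·C = s⁻¹ · (kg⁻¹·m⁻¹·s²) · K⁻¹ · (s·A) = kg⁻¹·m⁻¹·s²·A·K⁻¹.
The exponent of s is 2.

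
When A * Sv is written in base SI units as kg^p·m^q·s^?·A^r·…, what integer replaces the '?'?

Sv = m²·s⁻².
Combining: A·Sv = A · (m²·s⁻²) = m²·s⁻²·A.
The exponent of s is -2.

-2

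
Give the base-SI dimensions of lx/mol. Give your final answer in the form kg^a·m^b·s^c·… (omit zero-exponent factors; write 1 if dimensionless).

m⁻²·mol⁻¹·cd

lx = m⁻²·cd.
Combining: lx·mol⁻¹ = (m⁻²·cd) · mol⁻¹ = m⁻²·mol⁻¹·cd.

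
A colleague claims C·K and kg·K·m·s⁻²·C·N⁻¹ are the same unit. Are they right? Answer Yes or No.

Yes

Left side:
  C = A·s = s·A (charge = current × time).
  Combining: C·K = (s·A) · K = s·A·K.
Right side:
  C = s·A.
  N = kg·m·s⁻².
  So N⁻¹ = kg⁻¹·m⁻¹·s².
  Combining: kg·K·m·s⁻²·C·N⁻¹ = kg · K · m · s⁻² · (s·A) · (kg⁻¹·m⁻¹·s²) = s·A·K.
Both reduce to s·A·K.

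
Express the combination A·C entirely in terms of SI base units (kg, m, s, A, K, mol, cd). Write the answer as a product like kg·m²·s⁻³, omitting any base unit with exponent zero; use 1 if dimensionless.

C = s·A.
Combining: A·C = A · (s·A) = s·A².

s·A²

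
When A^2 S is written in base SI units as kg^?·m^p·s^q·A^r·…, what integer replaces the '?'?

-1

S = kg⁻¹·m⁻²·s³·A².
Combining: A²·S = A² · (kg⁻¹·m⁻²·s³·A²) = kg⁻¹·m⁻²·s³·A⁴.
The exponent of kg is -1.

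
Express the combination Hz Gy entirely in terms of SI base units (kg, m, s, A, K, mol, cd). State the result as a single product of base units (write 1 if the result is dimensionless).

Hz = 1/s = s⁻¹ (frequency is cycles per second).
Gy = J/kg (absorbed dose = energy per mass),
    = m²·s⁻².
Combining: Hz·Gy = s⁻¹ · (m²·s⁻²) = m²·s⁻³.

m²·s⁻³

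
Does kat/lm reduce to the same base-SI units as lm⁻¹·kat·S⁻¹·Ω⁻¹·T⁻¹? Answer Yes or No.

Left side:
  lm = cd·sr = cd (luminous flux; sr is dimensionless).
  So lm⁻¹ = cd⁻¹.
  kat = mol/s = s⁻¹·mol (catalytic activity).
  Combining: lm⁻¹·kat = cd⁻¹ · (s⁻¹·mol) = s⁻¹·mol·cd⁻¹.
Right side:
  lm = cd.
  So lm⁻¹ = cd⁻¹.
  kat = s⁻¹·mol.
  S = kg⁻¹·m⁻²·s³·A².
  So S⁻¹ = kg·m²·s⁻³·A⁻².
  Ω = kg·m²·s⁻³·A⁻².
  So Ω⁻¹ = kg⁻¹·m⁻²·s³·A².
  T = kg·s⁻²·A⁻¹.
  So T⁻¹ = kg⁻¹·s²·A.
  Combining: lm⁻¹·kat·S⁻¹·Ω⁻¹·T⁻¹ = cd⁻¹ · (s⁻¹·mol) · (kg·m²·s⁻³·A⁻²) · (kg⁻¹·m⁻²·s³·A²) · (kg⁻¹·s²·A) = kg⁻¹·s·A·mol·cd⁻¹.
Left is s⁻¹·mol·cd⁻¹; right is kg⁻¹·s·A·mol·cd⁻¹ — different.

No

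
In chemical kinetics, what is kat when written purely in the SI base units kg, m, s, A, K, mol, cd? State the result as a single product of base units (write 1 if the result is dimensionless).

s⁻¹·mol

kat = s⁻¹·mol.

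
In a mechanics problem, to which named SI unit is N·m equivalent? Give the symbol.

J

N = kg·m/s² = kg·m·s⁻² (force = mass × acceleration).
Combining: N·m = (kg·m·s⁻²) · m = kg·m²·s⁻².
kg·m²·s⁻² is the base-SI form of the joule.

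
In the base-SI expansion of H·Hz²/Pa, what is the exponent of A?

H = Wb/A (inductance = flux per current),
    = kg·m²·s⁻²·A⁻².
Pa = N/m² (pressure = force per area),
    = kg·m⁻¹·s⁻².
So Pa⁻¹ = kg⁻¹·m·s².
Hz = 1/s = s⁻¹ (frequency is cycles per second).
So Hz² = s⁻².
Combining: H·Pa⁻¹·Hz² = (kg·m²·s⁻²·A⁻²) · (kg⁻¹·m·s²) · s⁻² = m³·s⁻²·A⁻².
The exponent of A is -2.

-2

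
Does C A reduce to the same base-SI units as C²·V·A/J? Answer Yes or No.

Left side:
  C = s·A.
  Combining: C·A = (s·A) · A = s·A².
Right side:
  C = A·s = s·A (charge = current × time).
  So C² = s²·A².
  V = W/A (potential = power per current),
      = kg·m²·s⁻³·A⁻¹.
  J = N·m (work = force × distance),
      = kg·m²·s⁻².
  So J⁻¹ = kg⁻¹·m⁻²·s².
  Combining: C²·V·J⁻¹·A = (s²·A²) · (kg·m²·s⁻³·A⁻¹) · (kg⁻¹·m⁻²·s²) · A = s·A².
Both reduce to s·A².

Yes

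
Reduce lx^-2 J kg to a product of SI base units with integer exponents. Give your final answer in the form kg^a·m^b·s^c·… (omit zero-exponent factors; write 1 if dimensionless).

lx = lm/m² (illuminance = luminous flux per area),
    = m⁻²·cd.
So lx⁻² = m⁴·cd⁻².
J = N·m (work = force × distance),
    = kg·m²·s⁻².
Combining: lx⁻²·J·kg = (m⁴·cd⁻²) · (kg·m²·s⁻²) · kg = kg²·m⁶·s⁻²·cd⁻².

kg²·m⁶·s⁻²·cd⁻²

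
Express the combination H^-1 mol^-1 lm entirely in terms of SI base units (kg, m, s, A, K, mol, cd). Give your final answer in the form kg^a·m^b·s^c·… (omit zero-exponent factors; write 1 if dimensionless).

H = Wb/A (inductance = flux per current),
    = kg·m²·s⁻²·A⁻².
So H⁻¹ = kg⁻¹·m⁻²·s²·A².
lm = cd·sr = cd (luminous flux; sr is dimensionless).
Combining: H⁻¹·mol⁻¹·lm = (kg⁻¹·m⁻²·s²·A²) · mol⁻¹ · cd = kg⁻¹·m⁻²·s²·A²·mol⁻¹·cd.

kg⁻¹·m⁻²·s²·A²·mol⁻¹·cd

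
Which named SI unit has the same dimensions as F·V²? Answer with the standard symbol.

J

F = kg⁻¹·m⁻²·s⁴·A².
V = kg·m²·s⁻³·A⁻¹.
So V² = kg²·m⁴·s⁻⁶·A⁻².
Combining: F·V² = (kg⁻¹·m⁻²·s⁴·A²) · (kg²·m⁴·s⁻⁶·A⁻²) = kg·m²·s⁻².
kg·m²·s⁻² is the base-SI form of the joule.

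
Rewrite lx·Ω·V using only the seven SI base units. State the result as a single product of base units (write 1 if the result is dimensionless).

kg²·m²·s⁻⁶·A⁻³·cd

lx = lm/m² (illuminance = luminous flux per area),
    = m⁻²·cd.
Ω = V/A (resistance = voltage per current),
    = kg·m²·s⁻³·A⁻².
V = W/A (potential = power per current),
    = kg·m²·s⁻³·A⁻¹.
Combining: lx·Ω·V = (m⁻²·cd) · (kg·m²·s⁻³·A⁻²) · (kg·m²·s⁻³·A⁻¹) = kg²·m²·s⁻⁶·A⁻³·cd.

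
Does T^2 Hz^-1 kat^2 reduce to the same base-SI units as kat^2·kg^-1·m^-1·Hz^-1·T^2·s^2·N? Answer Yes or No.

Yes

Left side:
  T = Wb/m² (flux density = flux per area),
      = kg·s⁻²·A⁻¹.
  So T² = kg²·s⁻⁴·A⁻².
  Hz = 1/s = s⁻¹ (frequency is cycles per second).
  So Hz⁻¹ = s.
  kat = mol/s = s⁻¹·mol (catalytic activity).
  So kat² = s⁻²·mol².
  Combining: T²·Hz⁻¹·kat² = (kg²·s⁻⁴·A⁻²) · s · (s⁻²·mol²) = kg²·s⁻⁵·A⁻²·mol².
Right side:
  kat = mol/s = s⁻¹·mol (catalytic activity).
  So kat² = s⁻²·mol².
  Hz = 1/s = s⁻¹ (frequency is cycles per second).
  So Hz⁻¹ = s.
  T = Wb/m² (flux density = flux per area),
      = kg·s⁻²·A⁻¹.
  So T² = kg²·s⁻⁴·A⁻².
  N = kg·m/s² = kg·m·s⁻² (force = mass × acceleration).
  Combining: kat²·kg⁻¹·m⁻¹·Hz⁻¹·T²·s²·N = (s⁻²·mol²) · kg⁻¹ · m⁻¹ · s · (kg²·s⁻⁴·A⁻²) · s² · (kg·m·s⁻²) = kg²·s⁻⁵·A⁻²·mol².
Both reduce to kg²·s⁻⁵·A⁻²·mol².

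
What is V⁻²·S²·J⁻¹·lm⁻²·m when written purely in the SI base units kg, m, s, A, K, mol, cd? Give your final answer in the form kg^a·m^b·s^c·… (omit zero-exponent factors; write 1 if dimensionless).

kg⁻⁵·m⁻⁹·s¹⁴·A⁶·cd⁻²

V = kg·m²·s⁻³·A⁻¹.
So V⁻² = kg⁻²·m⁻⁴·s⁶·A².
S = kg⁻¹·m⁻²·s³·A².
So S² = kg⁻²·m⁻⁴·s⁶·A⁴.
J = kg·m²·s⁻².
So J⁻¹ = kg⁻¹·m⁻²·s².
lm = cd.
So lm⁻² = cd⁻².
Combining: V⁻²·S²·J⁻¹·lm⁻²·m = (kg⁻²·m⁻⁴·s⁶·A²) · (kg⁻²·m⁻⁴·s⁶·A⁴) · (kg⁻¹·m⁻²·s²) · cd⁻² · m = kg⁻⁵·m⁻⁹·s¹⁴·A⁶·cd⁻².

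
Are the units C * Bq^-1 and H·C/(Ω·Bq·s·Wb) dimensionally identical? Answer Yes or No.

Left side:
  C = s·A.
  Bq = s⁻¹.
  So Bq⁻¹ = s.
  Combining: C·Bq⁻¹ = (s·A) · s = s²·A.
Right side:
  Ω = kg·m²·s⁻³·A⁻².
  So Ω⁻¹ = kg⁻¹·m⁻²·s³·A².
  Bq = s⁻¹.
  So Bq⁻¹ = s.
  H = kg·m²·s⁻²·A⁻².
  C = s·A.
  Wb = kg·m²·s⁻²·A⁻¹.
  So Wb⁻¹ = kg⁻¹·m⁻²·s²·A.
  Combining: Ω⁻¹·Bq⁻¹·H·s⁻¹·C·Wb⁻¹ = (kg⁻¹·m⁻²·s³·A²) · s · (kg·m²·s⁻²·A⁻²) · s⁻¹ · (s·A) · (kg⁻¹·m⁻²·s²·A) = kg⁻¹·m⁻²·s⁴·A².
Left is s²·A; right is kg⁻¹·m⁻²·s⁴·A² — different.

No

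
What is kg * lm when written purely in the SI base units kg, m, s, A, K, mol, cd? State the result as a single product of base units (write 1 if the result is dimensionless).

kg·cd

lm = cd·sr = cd (luminous flux; sr is dimensionless).
Combining: kg·lm = kg · cd = kg·cd.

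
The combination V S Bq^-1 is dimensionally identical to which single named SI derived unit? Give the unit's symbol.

V = kg·m²·s⁻³·A⁻¹.
S = kg⁻¹·m⁻²·s³·A².
Bq = s⁻¹.
So Bq⁻¹ = s.
Combining: V·S·Bq⁻¹ = (kg·m²·s⁻³·A⁻¹) · (kg⁻¹·m⁻²·s³·A²) · s = s·A.
s·A is the base-SI form of the coulomb.

C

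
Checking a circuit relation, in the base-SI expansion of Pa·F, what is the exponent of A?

2

Pa = N/m² (pressure = force per area),
    = kg·m⁻¹·s⁻².
F = C/V (capacitance = charge per voltage),
    = A·s/(kg·m²·s⁻³·A⁻¹) (substituting C and V),
    = kg⁻¹·m⁻²·s⁴·A².
Combining: Pa·F = (kg·m⁻¹·s⁻²) · (kg⁻¹·m⁻²·s⁴·A²) = m⁻³·s²·A².
The exponent of A is 2.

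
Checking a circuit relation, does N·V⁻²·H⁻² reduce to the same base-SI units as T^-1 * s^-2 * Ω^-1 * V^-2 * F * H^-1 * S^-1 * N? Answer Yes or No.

Left side:
  N = kg·m/s² = kg·m·s⁻² (force = mass × acceleration).
  V = W/A (potential = power per current),
      = kg·m²·s⁻³·A⁻¹.
  So V⁻² = kg⁻²·m⁻⁴·s⁶·A².
  H = Wb/A (inductance = flux per current),
      = kg·m²·s⁻²·A⁻².
  So H⁻² = kg⁻²·m⁻⁴·s⁴·A⁴.
  Combining: N·V⁻²·H⁻² = (kg·m·s⁻²) · (kg⁻²·m⁻⁴·s⁶·A²) · (kg⁻²·m⁻⁴·s⁴·A⁴) = kg⁻³·m⁻⁷·s⁸·A⁶.
Right side:
  T = Wb/m² (flux density = flux per area),
      = kg·s⁻²·A⁻¹.
  So T⁻¹ = kg⁻¹·s²·A.
  Ω = V/A (resistance = voltage per current),
      = kg·m²·s⁻³·A⁻².
  So Ω⁻¹ = kg⁻¹·m⁻²·s³·A².
  V = W/A (potential = power per current),
      = kg·m²·s⁻³·A⁻¹.
  So V⁻² = kg⁻²·m⁻⁴·s⁶·A².
  F = C/V (capacitance = charge per voltage),
      = A·s/(kg·m²·s⁻³·A⁻¹) (substituting C and V),
      = kg⁻¹·m⁻²·s⁴·A².
  H = Wb/A (inductance = flux per current),
      = kg·m²·s⁻²·A⁻².
  So H⁻¹ = kg⁻¹·m⁻²·s²·A².
  S = 1/Ω (conductance is reciprocal resistance),
      = kg⁻¹·m⁻²·s³·A².
  So S⁻¹ = kg·m²·s⁻³·A⁻².
  N = kg·m/s² = kg·m·s⁻² (force = mass × acceleration).
  Combining: T⁻¹·s⁻²·Ω⁻¹·V⁻²·F·H⁻¹·S⁻¹·N = (kg⁻¹·s²·A) · s⁻² · (kg⁻¹·m⁻²·s³·A²) · (kg⁻²·m⁻⁴·s⁶·A²) · (kg⁻¹·m⁻²·s⁴·A²) · (kg⁻¹·m⁻²·s²·A²) · (kg·m²·s⁻³·A⁻²) · (kg·m·s⁻²) = kg⁻⁴·m⁻⁷·s¹⁰·A⁷.
Left is kg⁻³·m⁻⁷·s⁸·A⁶; right is kg⁻⁴·m⁻⁷·s¹⁰·A⁷ — different.

No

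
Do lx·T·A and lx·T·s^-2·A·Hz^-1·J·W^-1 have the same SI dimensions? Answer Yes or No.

Left side:
  lx = m⁻²·cd.
  T = kg·s⁻²·A⁻¹.
  Combining: lx·T·A = (m⁻²·cd) · (kg·s⁻²·A⁻¹) · A = kg·m⁻²·s⁻²·cd.
Right side:
  lx = lm/m² (illuminance = luminous flux per area),
      = m⁻²·cd.
  T = Wb/m² (flux density = flux per area),
      = kg·s⁻²·A⁻¹.
  Hz = 1/s = s⁻¹ (frequency is cycles per second).
  So Hz⁻¹ = s.
  J = N·m (work = force × distance),
      = kg·m²·s⁻².
  W = J/s (power = energy per time),
      = kg·m²·s⁻³.
  So W⁻¹ = kg⁻¹·m⁻²·s³.
  Combining: lx·T·s⁻²·A·Hz⁻¹·J·W⁻¹ = (m⁻²·cd) · (kg·s⁻²·A⁻¹) · s⁻² · A · s · (kg·m²·s⁻²) · (kg⁻¹·m⁻²·s³) = kg·m⁻²·s⁻²·cd.
Both reduce to kg·m⁻²·s⁻²·cd.

Yes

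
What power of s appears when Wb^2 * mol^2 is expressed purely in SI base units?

Wb = kg·m²·s⁻²·A⁻¹.
So Wb² = kg²·m⁴·s⁻⁴·A⁻².
Combining: Wb²·mol² = (kg²·m⁴·s⁻⁴·A⁻²) · mol² = kg²·m⁴·s⁻⁴·A⁻²·mol².
The exponent of s is -4.

-4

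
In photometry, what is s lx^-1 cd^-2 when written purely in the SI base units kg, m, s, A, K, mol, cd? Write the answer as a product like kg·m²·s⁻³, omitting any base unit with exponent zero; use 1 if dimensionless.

lx = lm/m² (illuminance = luminous flux per area),
    = m⁻²·cd.
So lx⁻¹ = m²·cd⁻¹.
Combining: s·lx⁻¹·cd⁻² = s · (m²·cd⁻¹) · cd⁻² = m²·s·cd⁻³.

m²·s·cd⁻³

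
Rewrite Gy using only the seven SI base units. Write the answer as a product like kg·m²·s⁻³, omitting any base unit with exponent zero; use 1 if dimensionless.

Gy = J/kg (absorbed dose = energy per mass),
    = m²·s⁻².

m²·s⁻²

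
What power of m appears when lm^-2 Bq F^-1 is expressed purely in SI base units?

lm = cd.
So lm⁻² = cd⁻².
Bq = s⁻¹.
F = kg⁻¹·m⁻²·s⁴·A².
So F⁻¹ = kg·m²·s⁻⁴·A⁻².
Combining: lm⁻²·Bq·F⁻¹ = cd⁻² · s⁻¹ · (kg·m²·s⁻⁴·A⁻²) = kg·m²·s⁻⁵·A⁻²·cd⁻².
The exponent of m is 2.

2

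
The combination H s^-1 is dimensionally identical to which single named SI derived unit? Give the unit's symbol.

Ω

H = Wb/A (inductance = flux per current),
    = kg·m²·s⁻²·A⁻².
Combining: H·s⁻¹ = (kg·m²·s⁻²·A⁻²) · s⁻¹ = kg·m²·s⁻³·A⁻².
kg·m²·s⁻³·A⁻² is the base-SI form of the ohm.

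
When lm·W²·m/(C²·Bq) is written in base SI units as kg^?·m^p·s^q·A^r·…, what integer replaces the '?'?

2

lm = cd.
C = s·A.
So C⁻² = s⁻²·A⁻².
W = kg·m²·s⁻³.
So W² = kg²·m⁴·s⁻⁶.
Bq = s⁻¹.
So Bq⁻¹ = s.
Combining: lm·C⁻²·W²·m·Bq⁻¹ = cd · (s⁻²·A⁻²) · (kg²·m⁴·s⁻⁶) · m · s = kg²·m⁵·s⁻⁷·A⁻²·cd.
The exponent of kg is 2.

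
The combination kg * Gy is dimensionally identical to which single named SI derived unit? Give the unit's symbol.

J

Gy = J/kg (absorbed dose = energy per mass),
    = m²·s⁻².
Combining: kg·Gy = kg · (m²·s⁻²) = kg·m²·s⁻².
kg·m²·s⁻² is the base-SI form of the joule.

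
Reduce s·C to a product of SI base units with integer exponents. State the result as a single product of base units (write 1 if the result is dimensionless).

s²·A

C = A·s = s·A (charge = current × time).
Combining: s·C = s · (s·A) = s²·A.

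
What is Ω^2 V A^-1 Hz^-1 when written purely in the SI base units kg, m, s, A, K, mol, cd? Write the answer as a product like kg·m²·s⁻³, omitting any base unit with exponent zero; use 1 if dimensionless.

Ω = V/A (resistance = voltage per current),
    = kg·m²·s⁻³·A⁻².
So Ω² = kg²·m⁴·s⁻⁶·A⁻⁴.
V = W/A (potential = power per current),
    = kg·m²·s⁻³·A⁻¹.
Hz = 1/s = s⁻¹ (frequency is cycles per second).
So Hz⁻¹ = s.
Combining: Ω²·V·A⁻¹·Hz⁻¹ = (kg²·m⁴·s⁻⁶·A⁻⁴) · (kg·m²·s⁻³·A⁻¹) · A⁻¹ · s = kg³·m⁶·s⁻⁸·A⁻⁶.

kg³·m⁶·s⁻⁸·A⁻⁶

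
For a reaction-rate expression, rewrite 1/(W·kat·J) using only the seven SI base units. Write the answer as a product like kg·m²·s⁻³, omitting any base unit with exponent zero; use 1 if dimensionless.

W = J/s (power = energy per time),
    = kg·m²·s⁻³.
So W⁻¹ = kg⁻¹·m⁻²·s³.
kat = mol/s = s⁻¹·mol (catalytic activity).
So kat⁻¹ = s·mol⁻¹.
J = N·m (work = force × distance),
    = kg·m²·s⁻².
So J⁻¹ = kg⁻¹·m⁻²·s².
Combining: W⁻¹·kat⁻¹·J⁻¹ = (kg⁻¹·m⁻²·s³) · (s·mol⁻¹) · (kg⁻¹·m⁻²·s²) = kg⁻²·m⁻⁴·s⁶·mol⁻¹.

kg⁻²·m⁻⁴·s⁶·mol⁻¹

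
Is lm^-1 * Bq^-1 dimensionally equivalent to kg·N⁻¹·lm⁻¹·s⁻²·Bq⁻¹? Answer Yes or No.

No

Left side:
  lm = cd·sr = cd (luminous flux; sr is dimensionless).
  So lm⁻¹ = cd⁻¹.
  Bq = 1/s = s⁻¹ (activity is decays per second).
  So Bq⁻¹ = s.
  Combining: lm⁻¹·Bq⁻¹ = cd⁻¹ · s = s·cd⁻¹.
Right side:
  N = kg·m/s² = kg·m·s⁻² (force = mass × acceleration).
  So N⁻¹ = kg⁻¹·m⁻¹·s².
  lm = cd·sr = cd (luminous flux; sr is dimensionless).
  So lm⁻¹ = cd⁻¹.
  Bq = 1/s = s⁻¹ (activity is decays per second).
  So Bq⁻¹ = s.
  Combining: kg·N⁻¹·lm⁻¹·s⁻²·Bq⁻¹ = kg · (kg⁻¹·m⁻¹·s²) · cd⁻¹ · s⁻² · s = m⁻¹·s·cd⁻¹.
Left is s·cd⁻¹; right is m⁻¹·s·cd⁻¹ — different.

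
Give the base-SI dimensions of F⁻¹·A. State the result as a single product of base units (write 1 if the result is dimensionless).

kg·m²·s⁻⁴·A⁻¹

F = C/V (capacitance = charge per voltage),
    = A·s/(kg·m²·s⁻³·A⁻¹) (substituting C and V),
    = kg⁻¹·m⁻²·s⁴·A².
So F⁻¹ = kg·m²·s⁻⁴·A⁻².
Combining: F⁻¹·A = (kg·m²·s⁻⁴·A⁻²) · A = kg·m²·s⁻⁴·A⁻¹.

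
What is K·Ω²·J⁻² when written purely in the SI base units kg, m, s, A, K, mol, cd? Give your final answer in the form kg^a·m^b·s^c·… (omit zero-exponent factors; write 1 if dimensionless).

Ω = V/A (resistance = voltage per current),
    = kg·m²·s⁻³·A⁻².
So Ω² = kg²·m⁴·s⁻⁶·A⁻⁴.
J = N·m (work = force × distance),
    = kg·m²·s⁻².
So J⁻² = kg⁻²·m⁻⁴·s⁴.
Combining: K·Ω²·J⁻² = K · (kg²·m⁴·s⁻⁶·A⁻⁴) · (kg⁻²·m⁻⁴·s⁴) = s⁻²·A⁻⁴·K.

s⁻²·A⁻⁴·K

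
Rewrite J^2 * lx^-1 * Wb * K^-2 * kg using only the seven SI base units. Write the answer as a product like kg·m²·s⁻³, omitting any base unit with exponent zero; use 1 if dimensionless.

J = kg·m²·s⁻².
So J² = kg²·m⁴·s⁻⁴.
lx = m⁻²·cd.
So lx⁻¹ = m²·cd⁻¹.
Wb = kg·m²·s⁻²·A⁻¹.
Combining: J²·lx⁻¹·Wb·K⁻²·kg = (kg²·m⁴·s⁻⁴) · (m²·cd⁻¹) · (kg·m²·s⁻²·A⁻¹) · K⁻² · kg = kg⁴·m⁸·s⁻⁶·A⁻¹·K⁻²·cd⁻¹.

kg⁴·m⁸·s⁻⁶·A⁻¹·K⁻²·cd⁻¹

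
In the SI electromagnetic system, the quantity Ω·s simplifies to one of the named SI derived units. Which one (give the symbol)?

H

Ω = V/A (resistance = voltage per current),
    = kg·m²·s⁻³·A⁻².
Combining: Ω·s = (kg·m²·s⁻³·A⁻²) · s = kg·m²·s⁻²·A⁻².
kg·m²·s⁻²·A⁻² is the base-SI form of the henry.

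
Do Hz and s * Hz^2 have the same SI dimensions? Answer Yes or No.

Yes

Left side:
  Hz = 1/s = s⁻¹ (frequency is cycles per second).
Right side:
  Hz = s⁻¹.
  So Hz² = s⁻².
  Combining: s·Hz² = s · s⁻² = s⁻¹.
Both reduce to s⁻¹.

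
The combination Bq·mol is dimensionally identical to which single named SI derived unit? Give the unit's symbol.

Bq = 1/s = s⁻¹ (activity is decays per second).
Combining: Bq·mol = s⁻¹ · mol = s⁻¹·mol.
s⁻¹·mol is the base-SI form of the katal.

kat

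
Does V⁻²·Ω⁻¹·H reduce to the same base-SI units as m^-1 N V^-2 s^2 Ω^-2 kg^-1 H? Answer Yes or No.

Left side:
  V = kg·m²·s⁻³·A⁻¹.
  So V⁻² = kg⁻²·m⁻⁴·s⁶·A².
  Ω = kg·m²·s⁻³·A⁻².
  So Ω⁻¹ = kg⁻¹·m⁻²·s³·A².
  H = kg·m²·s⁻²·A⁻².
  Combining: V⁻²·Ω⁻¹·H = (kg⁻²·m⁻⁴·s⁶·A²) · (kg⁻¹·m⁻²·s³·A²) · (kg·m²·s⁻²·A⁻²) = kg⁻²·m⁻⁴·s⁷·A².
Right side:
  N = kg·m·s⁻².
  V = kg·m²·s⁻³·A⁻¹.
  So V⁻² = kg⁻²·m⁻⁴·s⁶·A².
  Ω = kg·m²·s⁻³·A⁻².
  So Ω⁻² = kg⁻²·m⁻⁴·s⁶·A⁴.
  H = kg·m²·s⁻²·A⁻².
  Combining: m⁻¹·N·V⁻²·s²·Ω⁻²·kg⁻¹·H = m⁻¹ · (kg·m·s⁻²) · (kg⁻²·m⁻⁴·s⁶·A²) · s² · (kg⁻²·m⁻⁴·s⁶·A⁴) · kg⁻¹ · (kg·m²·s⁻²·A⁻²) = kg⁻³·m⁻⁶·s¹⁰·A⁴.
Left is kg⁻²·m⁻⁴·s⁷·A²; right is kg⁻³·m⁻⁶·s¹⁰·A⁴ — different.

No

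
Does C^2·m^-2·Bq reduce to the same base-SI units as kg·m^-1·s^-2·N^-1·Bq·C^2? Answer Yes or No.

Yes

Left side:
  C = A·s = s·A (charge = current × time).
  So C² = s²·A².
  Bq = 1/s = s⁻¹ (activity is decays per second).
  Combining: C²·m⁻²·Bq = (s²·A²) · m⁻² · s⁻¹ = m⁻²·s·A².
Right side:
  N = kg·m/s² = kg·m·s⁻² (force = mass × acceleration).
  So N⁻¹ = kg⁻¹·m⁻¹·s².
  Bq = 1/s = s⁻¹ (activity is decays per second).
  C = A·s = s·A (charge = current × time).
  So C² = s²·A².
  Combining: kg·m⁻¹·s⁻²·N⁻¹·Bq·C² = kg · m⁻¹ · s⁻² · (kg⁻¹·m⁻¹·s²) · s⁻¹ · (s²·A²) = m⁻²·s·A².
Both reduce to m⁻²·s·A².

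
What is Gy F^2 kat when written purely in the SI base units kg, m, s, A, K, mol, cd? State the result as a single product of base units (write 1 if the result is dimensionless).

kg⁻²·m⁻²·s⁵·A⁴·mol

Gy = m²·s⁻².
F = kg⁻¹·m⁻²·s⁴·A².
So F² = kg⁻²·m⁻⁴·s⁸·A⁴.
kat = s⁻¹·mol.
Combining: Gy·F²·kat = (m²·s⁻²) · (kg⁻²·m⁻⁴·s⁸·A⁴) · (s⁻¹·mol) = kg⁻²·m⁻²·s⁵·A⁴·mol.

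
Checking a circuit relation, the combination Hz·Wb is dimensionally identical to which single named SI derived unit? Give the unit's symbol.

V

Hz = 1/s = s⁻¹ (frequency is cycles per second).
Wb = V·s (flux: a volt is a weber per second),
    = kg·m²·s⁻²·A⁻¹.
Combining: Hz·Wb = s⁻¹ · (kg·m²·s⁻²·A⁻¹) = kg·m²·s⁻³·A⁻¹.
kg·m²·s⁻³·A⁻¹ is the base-SI form of the volt.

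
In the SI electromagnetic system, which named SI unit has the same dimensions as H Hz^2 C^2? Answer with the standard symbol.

J

H = Wb/A (inductance = flux per current),
    = kg·m²·s⁻²·A⁻².
Hz = 1/s = s⁻¹ (frequency is cycles per second).
So Hz² = s⁻².
C = A·s = s·A (charge = current × time).
So C² = s²·A².
Combining: H·Hz²·C² = (kg·m²·s⁻²·A⁻²) · s⁻² · (s²·A²) = kg·m²·s⁻².
kg·m²·s⁻² is the base-SI form of the joule.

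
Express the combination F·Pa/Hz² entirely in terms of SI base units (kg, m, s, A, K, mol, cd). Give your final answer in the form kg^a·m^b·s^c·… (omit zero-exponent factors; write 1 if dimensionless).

m⁻³·s⁴·A²

Hz = s⁻¹.
So Hz⁻² = s².
F = kg⁻¹·m⁻²·s⁴·A².
Pa = kg·m⁻¹·s⁻².
Combining: Hz⁻²·F·Pa = s² · (kg⁻¹·m⁻²·s⁴·A²) · (kg·m⁻¹·s⁻²) = m⁻³·s⁴·A².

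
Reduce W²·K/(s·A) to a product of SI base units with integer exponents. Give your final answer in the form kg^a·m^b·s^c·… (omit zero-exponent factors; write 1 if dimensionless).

W = J/s (power = energy per time),
    = kg·m²·s⁻³.
So W² = kg²·m⁴·s⁻⁶.
Combining: s⁻¹·W²·K·A⁻¹ = s⁻¹ · (kg²·m⁴·s⁻⁶) · K · A⁻¹ = kg²·m⁴·s⁻⁷·A⁻¹·K.

kg²·m⁴·s⁻⁷·A⁻¹·K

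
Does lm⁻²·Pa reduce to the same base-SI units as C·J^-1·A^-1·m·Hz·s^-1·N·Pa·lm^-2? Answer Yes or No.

Left side:
  lm = cd·sr = cd (luminous flux; sr is dimensionless).
  So lm⁻² = cd⁻².
  Pa = N/m² (pressure = force per area),
      = kg·m⁻¹·s⁻².
  Combining: lm⁻²·Pa = cd⁻² · (kg·m⁻¹·s⁻²) = kg·m⁻¹·s⁻²·cd⁻².
Right side:
  C = A·s = s·A (charge = current × time).
  J = N·m (work = force × distance),
      = kg·m²·s⁻².
  So J⁻¹ = kg⁻¹·m⁻²·s².
  Hz = 1/s = s⁻¹ (frequency is cycles per second).
  N = kg·m/s² = kg·m·s⁻² (force = mass × acceleration).
  Pa = N/m² (pressure = force per area),
      = kg·m⁻¹·s⁻².
  lm = cd·sr = cd (luminous flux; sr is dimensionless).
  So lm⁻² = cd⁻².
  Combining: C·J⁻¹·A⁻¹·m·Hz·s⁻¹·N·Pa·lm⁻² = (s·A) · (kg⁻¹·m⁻²·s²) · A⁻¹ · m · s⁻¹ · s⁻¹ · (kg·m·s⁻²) · (kg·m⁻¹·s⁻²) · cd⁻² = kg·m⁻¹·s⁻³·cd⁻².
Left is kg·m⁻¹·s⁻²·cd⁻²; right is kg·m⁻¹·s⁻³·cd⁻² — different.

No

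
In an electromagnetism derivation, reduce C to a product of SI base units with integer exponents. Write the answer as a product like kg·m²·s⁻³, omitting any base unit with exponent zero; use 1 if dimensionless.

C = A·s = s·A (charge = current × time).

s·A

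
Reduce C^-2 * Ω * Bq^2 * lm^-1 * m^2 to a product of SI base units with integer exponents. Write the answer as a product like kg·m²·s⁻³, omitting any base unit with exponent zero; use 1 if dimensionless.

kg·m⁴·s⁻⁷·A⁻⁴·cd⁻¹

C = s·A.
So C⁻² = s⁻²·A⁻².
Ω = kg·m²·s⁻³·A⁻².
Bq = s⁻¹.
So Bq² = s⁻².
lm = cd.
So lm⁻¹ = cd⁻¹.
Combining: C⁻²·Ω·Bq²·lm⁻¹·m² = (s⁻²·A⁻²) · (kg·m²·s⁻³·A⁻²) · s⁻² · cd⁻¹ · m² = kg·m⁴·s⁻⁷·A⁻⁴·cd⁻¹.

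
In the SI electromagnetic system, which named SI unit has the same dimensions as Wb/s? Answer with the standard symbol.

V

Wb = kg·m²·s⁻²·A⁻¹.
Combining: s⁻¹·Wb = s⁻¹ · (kg·m²·s⁻²·A⁻¹) = kg·m²·s⁻³·A⁻¹.
kg·m²·s⁻³·A⁻¹ is the base-SI form of the volt.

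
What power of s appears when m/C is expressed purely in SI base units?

C = s·A.
So C⁻¹ = s⁻¹·A⁻¹.
Combining: m·C⁻¹ = m · (s⁻¹·A⁻¹) = m·s⁻¹·A⁻¹.
The exponent of s is -1.

-1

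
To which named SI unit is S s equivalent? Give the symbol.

F

S = 1/Ω (conductance is reciprocal resistance),
    = kg⁻¹·m⁻²·s³·A².
Combining: S·s = (kg⁻¹·m⁻²·s³·A²) · s = kg⁻¹·m⁻²·s⁴·A².
kg⁻¹·m⁻²·s⁴·A² is the base-SI form of the farad.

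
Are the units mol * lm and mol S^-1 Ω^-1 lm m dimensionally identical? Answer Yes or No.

Left side:
  lm = cd·sr = cd (luminous flux; sr is dimensionless).
  Combining: mol·lm = mol · cd = mol·cd.
Right side:
  S = 1/Ω (conductance is reciprocal resistance),
      = kg⁻¹·m⁻²·s³·A².
  So S⁻¹ = kg·m²·s⁻³·A⁻².
  Ω = V/A (resistance = voltage per current),
      = kg·m²·s⁻³·A⁻².
  So Ω⁻¹ = kg⁻¹·m⁻²·s³·A².
  lm = cd·sr = cd (luminous flux; sr is dimensionless).
  Combining: mol·S⁻¹·Ω⁻¹·lm·m = mol · (kg·m²·s⁻³·A⁻²) · (kg⁻¹·m⁻²·s³·A²) · cd · m = m·mol·cd.
Left is mol·cd; right is m·mol·cd — different.

No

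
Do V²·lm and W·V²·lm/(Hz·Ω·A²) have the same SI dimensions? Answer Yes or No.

No

Left side:
  V = W/A (potential = power per current),
      = kg·m²·s⁻³·A⁻¹.
  So V² = kg²·m⁴·s⁻⁶·A⁻².
  lm = cd·sr = cd (luminous flux; sr is dimensionless).
  Combining: V²·lm = (kg²·m⁴·s⁻⁶·A⁻²) · cd = kg²·m⁴·s⁻⁶·A⁻²·cd.
Right side:
  W = kg·m²·s⁻³.
  Hz = s⁻¹.
  So Hz⁻¹ = s.
  Ω = kg·m²·s⁻³·A⁻².
  So Ω⁻¹ = kg⁻¹·m⁻²·s³·A².
  V = kg·m²·s⁻³·A⁻¹.
  So V² = kg²·m⁴·s⁻⁶·A⁻².
  lm = cd.
  Combining: W·Hz⁻¹·Ω⁻¹·V²·A⁻²·lm = (kg·m²·s⁻³) · s · (kg⁻¹·m⁻²·s³·A²) · (kg²·m⁴·s⁻⁶·A⁻²) · A⁻² · cd = kg²·m⁴·s⁻⁵·A⁻²·cd.
Left is kg²·m⁴·s⁻⁶·A⁻²·cd; right is kg²·m⁴·s⁻⁵·A⁻²·cd — different.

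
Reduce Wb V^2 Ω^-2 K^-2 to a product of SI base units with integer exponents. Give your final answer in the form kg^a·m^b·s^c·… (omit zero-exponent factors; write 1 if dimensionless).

kg·m²·s⁻²·A·K⁻²

Wb = V·s (flux: a volt is a weber per second),
    = kg·m²·s⁻²·A⁻¹.
V = W/A (potential = power per current),
    = kg·m²·s⁻³·A⁻¹.
So V² = kg²·m⁴·s⁻⁶·A⁻².
Ω = V/A (resistance = voltage per current),
    = kg·m²·s⁻³·A⁻².
So Ω⁻² = kg⁻²·m⁻⁴·s⁶·A⁴.
Combining: Wb·V²·Ω⁻²·K⁻² = (kg·m²·s⁻²·A⁻¹) · (kg²·m⁴·s⁻⁶·A⁻²) · (kg⁻²·m⁻⁴·s⁶·A⁴) · K⁻² = kg·m²·s⁻²·A·K⁻².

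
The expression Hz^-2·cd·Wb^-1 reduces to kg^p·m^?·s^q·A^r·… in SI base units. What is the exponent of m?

Hz = 1/s = s⁻¹ (frequency is cycles per second).
So Hz⁻² = s².
Wb = V·s (flux: a volt is a weber per second),
    = kg·m²·s⁻²·A⁻¹.
So Wb⁻¹ = kg⁻¹·m⁻²·s²·A.
Combining: Hz⁻²·cd·Wb⁻¹ = s² · cd · (kg⁻¹·m⁻²·s²·A) = kg⁻¹·m⁻²·s⁴·A·cd.
The exponent of m is -2.

-2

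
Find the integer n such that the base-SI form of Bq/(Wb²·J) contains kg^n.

Wb = V·s (flux: a volt is a weber per second),
    = kg·m²·s⁻²·A⁻¹.
So Wb⁻² = kg⁻²·m⁻⁴·s⁴·A².
J = N·m (work = force × distance),
    = kg·m²·s⁻².
So J⁻¹ = kg⁻¹·m⁻²·s².
Bq = 1/s = s⁻¹ (activity is decays per second).
Combining: Wb⁻²·J⁻¹·Bq = (kg⁻²·m⁻⁴·s⁴·A²) · (kg⁻¹·m⁻²·s²) · s⁻¹ = kg⁻³·m⁻⁶·s⁵·A².
The exponent of kg is -3.

-3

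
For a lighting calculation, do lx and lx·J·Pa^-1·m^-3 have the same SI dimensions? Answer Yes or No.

Yes

Left side:
  lx = lm/m² (illuminance = luminous flux per area),
      = m⁻²·cd.
Right side:
  lx = lm/m² (illuminance = luminous flux per area),
      = m⁻²·cd.
  J = N·m (work = force × distance),
      = kg·m²·s⁻².
  Pa = N/m² (pressure = force per area),
      = kg·m⁻¹·s⁻².
  So Pa⁻¹ = kg⁻¹·m·s².
  Combining: lx·J·Pa⁻¹·m⁻³ = (m⁻²·cd) · (kg·m²·s⁻²) · (kg⁻¹·m·s²) · m⁻³ = m⁻²·cd.
Both reduce to m⁻²·cd.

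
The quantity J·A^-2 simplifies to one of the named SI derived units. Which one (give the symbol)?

J = N·m (work = force × distance),
    = kg·m²·s⁻².
Combining: J·A⁻² = (kg·m²·s⁻²) · A⁻² = kg·m²·s⁻²·A⁻².
kg·m²·s⁻²·A⁻² is the base-SI form of the henry.

H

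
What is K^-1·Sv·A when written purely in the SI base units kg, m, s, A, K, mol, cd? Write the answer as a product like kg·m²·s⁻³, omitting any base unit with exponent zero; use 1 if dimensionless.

m²·s⁻²·A·K⁻¹

Sv = J/kg (equivalent dose = energy per mass),
    = m²·s⁻².
Combining: K⁻¹·Sv·A = K⁻¹ · (m²·s⁻²) · A = m²·s⁻²·A·K⁻¹.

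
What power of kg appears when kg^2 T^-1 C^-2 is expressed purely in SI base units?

1

T = kg·s⁻²·A⁻¹.
So T⁻¹ = kg⁻¹·s²·A.
C = s·A.
So C⁻² = s⁻²·A⁻².
Combining: kg²·T⁻¹·C⁻² = kg² · (kg⁻¹·s²·A) · (s⁻²·A⁻²) = kg·A⁻¹.
The exponent of kg is 1.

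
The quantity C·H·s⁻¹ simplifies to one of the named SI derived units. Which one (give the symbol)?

Wb

C = A·s = s·A (charge = current × time).
H = Wb/A (inductance = flux per current),
    = kg·m²·s⁻²·A⁻².
Combining: C·H·s⁻¹ = (s·A) · (kg·m²·s⁻²·A⁻²) · s⁻¹ = kg·m²·s⁻²·A⁻¹.
kg·m²·s⁻²·A⁻¹ is the base-SI form of the weber.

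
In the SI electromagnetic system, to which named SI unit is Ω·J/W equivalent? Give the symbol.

W = J/s (power = energy per time),
    = kg·m²·s⁻³.
So W⁻¹ = kg⁻¹·m⁻²·s³.
Ω = V/A (resistance = voltage per current),
    = kg·m²·s⁻³·A⁻².
J = N·m (work = force × distance),
    = kg·m²·s⁻².
Combining: W⁻¹·Ω·J = (kg⁻¹·m⁻²·s³) · (kg·m²·s⁻³·A⁻²) · (kg·m²·s⁻²) = kg·m²·s⁻²·A⁻².
kg·m²·s⁻²·A⁻² is the base-SI form of the henry.

H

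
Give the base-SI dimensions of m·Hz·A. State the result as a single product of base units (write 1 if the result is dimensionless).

Hz = s⁻¹.
Combining: m·Hz·A = m · s⁻¹ · A = m·s⁻¹·A.

m·s⁻¹·A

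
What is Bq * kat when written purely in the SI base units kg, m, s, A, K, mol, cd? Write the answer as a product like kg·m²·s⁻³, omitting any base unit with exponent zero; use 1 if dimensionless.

Bq = s⁻¹.
kat = s⁻¹·mol.
Combining: Bq·kat = s⁻¹ · (s⁻¹·mol) = s⁻²·mol.

s⁻²·mol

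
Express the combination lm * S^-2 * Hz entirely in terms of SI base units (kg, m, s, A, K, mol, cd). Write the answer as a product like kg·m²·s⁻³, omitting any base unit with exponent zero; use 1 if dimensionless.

kg²·m⁴·s⁻⁷·A⁻⁴·cd

lm = cd·sr = cd (luminous flux; sr is dimensionless).
S = 1/Ω (conductance is reciprocal resistance),
    = kg⁻¹·m⁻²·s³·A².
So S⁻² = kg²·m⁴·s⁻⁶·A⁻⁴.
Hz = 1/s = s⁻¹ (frequency is cycles per second).
Combining: lm·S⁻²·Hz = cd · (kg²·m⁴·s⁻⁶·A⁻⁴) · s⁻¹ = kg²·m⁴·s⁻⁷·A⁻⁴·cd.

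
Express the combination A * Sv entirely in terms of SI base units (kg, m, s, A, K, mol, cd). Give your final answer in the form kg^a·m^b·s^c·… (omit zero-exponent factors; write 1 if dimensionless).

m²·s⁻²·A

Sv = J/kg (equivalent dose = energy per mass),
    = m²·s⁻².
Combining: A·Sv = A · (m²·s⁻²) = m²·s⁻²·A.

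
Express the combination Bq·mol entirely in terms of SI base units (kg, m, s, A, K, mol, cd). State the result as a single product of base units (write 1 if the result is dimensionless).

s⁻¹·mol

Bq = 1/s = s⁻¹ (activity is decays per second).
Combining: Bq·mol = s⁻¹ · mol = s⁻¹·mol.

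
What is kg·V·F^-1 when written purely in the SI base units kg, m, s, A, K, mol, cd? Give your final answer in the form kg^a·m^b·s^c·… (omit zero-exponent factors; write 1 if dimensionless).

kg³·m⁴·s⁻⁷·A⁻³

V = W/A (potential = power per current),
    = kg·m²·s⁻³·A⁻¹.
F = C/V (capacitance = charge per voltage),
    = A·s/(kg·m²·s⁻³·A⁻¹) (substituting C and V),
    = kg⁻¹·m⁻²·s⁴·A².
So F⁻¹ = kg·m²·s⁻⁴·A⁻².
Combining: kg·V·F⁻¹ = kg · (kg·m²·s⁻³·A⁻¹) · (kg·m²·s⁻⁴·A⁻²) = kg³·m⁴·s⁻⁷·A⁻³.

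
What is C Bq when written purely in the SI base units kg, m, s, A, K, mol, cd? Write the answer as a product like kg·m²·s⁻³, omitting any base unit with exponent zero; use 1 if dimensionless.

C = s·A.
Bq = s⁻¹.
Combining: C·Bq = (s·A) · s⁻¹ = A.

A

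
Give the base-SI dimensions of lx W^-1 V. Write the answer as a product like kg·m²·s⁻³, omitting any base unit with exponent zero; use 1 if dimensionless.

lx = lm/m² (illuminance = luminous flux per area),
    = m⁻²·cd.
W = J/s (power = energy per time),
    = kg·m²·s⁻³.
So W⁻¹ = kg⁻¹·m⁻²·s³.
V = W/A (potential = power per current),
    = kg·m²·s⁻³·A⁻¹.
Combining: lx·W⁻¹·V = (m⁻²·cd) · (kg⁻¹·m⁻²·s³) · (kg·m²·s⁻³·A⁻¹) = m⁻²·A⁻¹·cd.

m⁻²·A⁻¹·cd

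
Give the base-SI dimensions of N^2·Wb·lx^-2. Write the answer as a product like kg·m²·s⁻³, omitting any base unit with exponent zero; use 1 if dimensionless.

N = kg·m/s² = kg·m·s⁻² (force = mass × acceleration).
So N² = kg²·m²·s⁻⁴.
Wb = V·s (flux: a volt is a weber per second),
    = kg·m²·s⁻²·A⁻¹.
lx = lm/m² (illuminance = luminous flux per area),
    = m⁻²·cd.
So lx⁻² = m⁴·cd⁻².
Combining: N²·Wb·lx⁻² = (kg²·m²·s⁻⁴) · (kg·m²·s⁻²·A⁻¹) · (m⁴·cd⁻²) = kg³·m⁸·s⁻⁶·A⁻¹·cd⁻².

kg³·m⁸·s⁻⁶·A⁻¹·cd⁻²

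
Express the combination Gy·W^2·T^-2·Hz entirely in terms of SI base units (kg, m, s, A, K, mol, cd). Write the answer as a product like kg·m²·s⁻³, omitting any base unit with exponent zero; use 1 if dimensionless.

m⁶·s⁻⁵·A²

Gy = J/kg (absorbed dose = energy per mass),
    = m²·s⁻².
W = J/s (power = energy per time),
    = kg·m²·s⁻³.
So W² = kg²·m⁴·s⁻⁶.
T = Wb/m² (flux density = flux per area),
    = kg·s⁻²·A⁻¹.
So T⁻² = kg⁻²·s⁴·A².
Hz = 1/s = s⁻¹ (frequency is cycles per second).
Combining: Gy·W²·T⁻²·Hz = (m²·s⁻²) · (kg²·m⁴·s⁻⁶) · (kg⁻²·s⁴·A²) · s⁻¹ = m⁶·s⁻⁵·A².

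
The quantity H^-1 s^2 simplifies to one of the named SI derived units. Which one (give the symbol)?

F

H = Wb/A (inductance = flux per current),
    = kg·m²·s⁻²·A⁻².
So H⁻¹ = kg⁻¹·m⁻²·s²·A².
Combining: H⁻¹·s² = (kg⁻¹·m⁻²·s²·A²) · s² = kg⁻¹·m⁻²·s⁴·A².
kg⁻¹·m⁻²·s⁴·A² is the base-SI form of the farad.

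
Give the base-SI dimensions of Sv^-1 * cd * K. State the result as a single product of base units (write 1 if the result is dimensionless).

m⁻²·s²·K·cd

Sv = J/kg (equivalent dose = energy per mass),
    = m²·s⁻².
So Sv⁻¹ = m⁻²·s².
Combining: Sv⁻¹·cd·K = (m⁻²·s²) · cd · K = m⁻²·s²·K·cd.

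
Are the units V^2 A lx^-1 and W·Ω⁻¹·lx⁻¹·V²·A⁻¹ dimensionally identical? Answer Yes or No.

Yes

Left side:
  V = W/A (potential = power per current),
      = kg·m²·s⁻³·A⁻¹.
  So V² = kg²·m⁴·s⁻⁶·A⁻².
  lx = lm/m² (illuminance = luminous flux per area),
      = m⁻²·cd.
  So lx⁻¹ = m²·cd⁻¹.
  Combining: V²·A·lx⁻¹ = (kg²·m⁴·s⁻⁶·A⁻²) · A · (m²·cd⁻¹) = kg²·m⁶·s⁻⁶·A⁻¹·cd⁻¹.
Right side:
  W = J/s (power = energy per time),
      = kg·m²·s⁻³.
  Ω = V/A (resistance = voltage per current),
      = kg·m²·s⁻³·A⁻².
  So Ω⁻¹ = kg⁻¹·m⁻²·s³·A².
  lx = lm/m² (illuminance = luminous flux per area),
      = m⁻²·cd.
  So lx⁻¹ = m²·cd⁻¹.
  V = W/A (potential = power per current),
      = kg·m²·s⁻³·A⁻¹.
  So V² = kg²·m⁴·s⁻⁶·A⁻².
  Combining: W·Ω⁻¹·lx⁻¹·V²·A⁻¹ = (kg·m²·s⁻³) · (kg⁻¹·m⁻²·s³·A²) · (m²·cd⁻¹) · (kg²·m⁴·s⁻⁶·A⁻²) · A⁻¹ = kg²·m⁶·s⁻⁶·A⁻¹·cd⁻¹.
Both reduce to kg²·m⁶·s⁻⁶·A⁻¹·cd⁻¹.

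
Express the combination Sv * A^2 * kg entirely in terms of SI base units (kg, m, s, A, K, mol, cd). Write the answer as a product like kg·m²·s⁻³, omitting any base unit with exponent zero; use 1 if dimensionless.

Sv = m²·s⁻².
Combining: Sv·A²·kg = (m²·s⁻²) · A² · kg = kg·m²·s⁻²·A².

kg·m²·s⁻²·A²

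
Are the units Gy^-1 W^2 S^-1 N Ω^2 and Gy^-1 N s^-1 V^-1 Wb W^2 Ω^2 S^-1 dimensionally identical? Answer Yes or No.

Yes

Left side:
  Gy = J/kg (absorbed dose = energy per mass),
      = m²·s⁻².
  So Gy⁻¹ = m⁻²·s².
  W = J/s (power = energy per time),
      = kg·m²·s⁻³.
  So W² = kg²·m⁴·s⁻⁶.
  S = 1/Ω (conductance is reciprocal resistance),
      = kg⁻¹·m⁻²·s³·A².
  So S⁻¹ = kg·m²·s⁻³·A⁻².
  N = kg·m/s² = kg·m·s⁻² (force = mass × acceleration).
  Ω = V/A (resistance = voltage per current),
      = kg·m²·s⁻³·A⁻².
  So Ω² = kg²·m⁴·s⁻⁶·A⁻⁴.
  Combining: Gy⁻¹·W²·S⁻¹·N·Ω² = (m⁻²·s²) · (kg²·m⁴·s⁻⁶) · (kg·m²·s⁻³·A⁻²) · (kg·m·s⁻²) · (kg²·m⁴·s⁻⁶·A⁻⁴) = kg⁶·m⁹·s⁻¹⁵·A⁻⁶.
Right side:
  Gy = J/kg (absorbed dose = energy per mass),
      = m²·s⁻².
  So Gy⁻¹ = m⁻²·s².
  N = kg·m/s² = kg·m·s⁻² (force = mass × acceleration).
  V = W/A (potential = power per current),
      = kg·m²·s⁻³·A⁻¹.
  So V⁻¹ = kg⁻¹·m⁻²·s³·A.
  Wb = V·s (flux: a volt is a weber per second),
      = kg·m²·s⁻²·A⁻¹.
  W = J/s (power = energy per time),
      = kg·m²·s⁻³.
  So W² = kg²·m⁴·s⁻⁶.
  Ω = V/A (resistance = voltage per current),
      = kg·m²·s⁻³·A⁻².
  So Ω² = kg²·m⁴·s⁻⁶·A⁻⁴.
  S = 1/Ω (conductance is reciprocal resistance),
      = kg⁻¹·m⁻²·s³·A².
  So S⁻¹ = kg·m²·s⁻³·A⁻².
  Combining: Gy⁻¹·N·s⁻¹·V⁻¹·Wb·W²·Ω²·S⁻¹ = (m⁻²·s²) · (kg·m·s⁻²) · s⁻¹ · (kg⁻¹·m⁻²·s³·A) · (kg·m²·s⁻²·A⁻¹) · (kg²·m⁴·s⁻⁶) · (kg²·m⁴·s⁻⁶·A⁻⁴) · (kg·m²·s⁻³·A⁻²) = kg⁶·m⁹·s⁻¹⁵·A⁻⁶.
Both reduce to kg⁶·m⁹·s⁻¹⁵·A⁻⁶.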